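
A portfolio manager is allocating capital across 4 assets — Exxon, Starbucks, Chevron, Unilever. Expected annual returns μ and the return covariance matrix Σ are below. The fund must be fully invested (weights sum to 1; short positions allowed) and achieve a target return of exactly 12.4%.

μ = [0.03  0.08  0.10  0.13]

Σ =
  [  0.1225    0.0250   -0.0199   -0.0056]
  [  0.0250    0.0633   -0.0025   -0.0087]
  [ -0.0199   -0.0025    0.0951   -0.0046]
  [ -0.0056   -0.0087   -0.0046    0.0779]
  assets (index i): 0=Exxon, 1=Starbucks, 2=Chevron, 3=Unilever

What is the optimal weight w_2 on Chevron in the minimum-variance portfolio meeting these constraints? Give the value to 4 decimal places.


0.2504

u=Σ⁻¹μ = [0.2296  1.4862  1.2317  1.9240]
v=Σ⁻¹𝟙 = [7.9192  15.3843  13.3465  15.9125]
a=μᵀu=0.499081  b=𝟙ᵀu=4.871592  c=𝟙ᵀv=52.562442  D=ac−b²=2.500525
λ₁=(c·0.124−b)/D = (52.562442·0.124−4.871592)/2.500525 = 0.658322
λ₂=(a−b·0.124)/D = (0.499081−4.871592·0.124)/2.500525 = -0.041990
w* = 0.658322·u + -0.041990·v:
  w_0 = 0.658322·0.2296 + -0.041990·7.9192 = -0.1813  (Exxon)
  w_1 = 0.658322·1.4862 + -0.041990·15.3843 = 0.3324  (Starbucks)
  w_2 = 0.658322·1.2317 + -0.041990·13.3465 = 0.2504  (Chevron)
  w_3 = 0.658322·1.9240 + -0.041990·15.9125 = 0.5985  (Unilever)
Σw_i=1.0000  μᵀw=0.1240
σ²=wᵀΣw=λ₁·μ_p+λ₂ = 0.658322·0.124 + -0.041990 = 0.039642 ≈ 0.0396


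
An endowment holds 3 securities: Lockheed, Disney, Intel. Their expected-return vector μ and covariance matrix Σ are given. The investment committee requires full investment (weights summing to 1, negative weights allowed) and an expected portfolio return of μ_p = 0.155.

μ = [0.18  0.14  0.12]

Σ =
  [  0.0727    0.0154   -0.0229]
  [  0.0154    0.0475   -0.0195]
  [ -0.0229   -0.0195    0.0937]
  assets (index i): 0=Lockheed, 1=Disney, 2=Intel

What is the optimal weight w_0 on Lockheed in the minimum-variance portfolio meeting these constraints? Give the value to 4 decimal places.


0.4951

x=Σ⁻¹μ = [2.6193  3.1564  2.5777]
y=Σ⁻¹𝟙 = [14.7079  24.2095  19.3052]
a=μᵀx=1.222688  b=𝟙ᵀx=8.353364  c=𝟙ᵀy=58.222520  D=ac−b²=1.409268
λ₁=(c·0.155−b)/D = (58.222520·0.155−8.353364)/1.409268 = 0.476223
λ₂=(a−b·0.155)/D = (1.222688−8.353364·0.155)/1.409268 = -0.051150
w* = 0.476223·x + -0.051150·y:
  w_0 = 0.476223·2.6193 + -0.051150·14.7079 = 0.4951  (Lockheed)
  w_1 = 0.476223·3.1564 + -0.051150·24.2095 = 0.2648  (Disney)
  w_2 = 0.476223·2.5777 + -0.051150·19.3052 = 0.2401  (Intel)
Σw_i=1.0000  μᵀw=0.1550
σ²=wᵀΣw=λ₁·μ_p+λ₂ = 0.476223·0.155 + -0.051150 = 0.022665 ≈ 0.0227


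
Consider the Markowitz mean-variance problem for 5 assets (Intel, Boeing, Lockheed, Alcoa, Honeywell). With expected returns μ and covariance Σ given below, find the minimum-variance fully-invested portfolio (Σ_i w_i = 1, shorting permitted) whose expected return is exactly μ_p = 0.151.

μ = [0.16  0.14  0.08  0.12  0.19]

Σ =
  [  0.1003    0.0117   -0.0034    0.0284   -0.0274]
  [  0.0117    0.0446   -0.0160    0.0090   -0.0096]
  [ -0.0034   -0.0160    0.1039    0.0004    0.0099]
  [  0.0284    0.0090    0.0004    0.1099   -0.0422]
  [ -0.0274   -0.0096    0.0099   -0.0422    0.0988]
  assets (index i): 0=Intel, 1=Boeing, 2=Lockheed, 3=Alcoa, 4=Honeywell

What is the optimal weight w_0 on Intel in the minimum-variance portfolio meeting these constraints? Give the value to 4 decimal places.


0.1572

p=Σ⁻¹μ = [1.6677  3.4545  1.0336  1.6501  3.3224]
q=Σ⁻¹𝟙 = [9.1872  26.0513  12.0753  11.8661  19.0589]
a=μᵀp=1.662419  b=𝟙ᵀp=11.128279  c=𝟙ᵀq=78.238777  D=ac−b²=6.227046
λ₁=(c·0.151−b)/D = (78.238777·0.151−11.128279)/6.227046 = 0.110129
λ₂=(a−b·0.151)/D = (1.662419−11.128279·0.151)/6.227046 = -0.002883
w* = 0.110129·p + -0.002883·q:
  w_0 = 0.110129·1.6677 + -0.002883·9.1872 = 0.1572  (Intel)
  w_1 = 0.110129·3.4545 + -0.002883·26.0513 = 0.3053  (Boeing)
  w_2 = 0.110129·1.0336 + -0.002883·12.0753 = 0.0790  (Lockheed)
  w_3 = 0.110129·1.6501 + -0.002883·11.8661 = 0.1475  (Alcoa)
  w_4 = 0.110129·3.3224 + -0.002883·19.0589 = 0.3110  (Honeywell)
Σw_i=1.0000  μᵀw=0.1510
σ²=wᵀΣw=λ₁·μ_p+λ₂ = 0.110129·0.151 + -0.002883 = 0.013747 ≈ 0.0137


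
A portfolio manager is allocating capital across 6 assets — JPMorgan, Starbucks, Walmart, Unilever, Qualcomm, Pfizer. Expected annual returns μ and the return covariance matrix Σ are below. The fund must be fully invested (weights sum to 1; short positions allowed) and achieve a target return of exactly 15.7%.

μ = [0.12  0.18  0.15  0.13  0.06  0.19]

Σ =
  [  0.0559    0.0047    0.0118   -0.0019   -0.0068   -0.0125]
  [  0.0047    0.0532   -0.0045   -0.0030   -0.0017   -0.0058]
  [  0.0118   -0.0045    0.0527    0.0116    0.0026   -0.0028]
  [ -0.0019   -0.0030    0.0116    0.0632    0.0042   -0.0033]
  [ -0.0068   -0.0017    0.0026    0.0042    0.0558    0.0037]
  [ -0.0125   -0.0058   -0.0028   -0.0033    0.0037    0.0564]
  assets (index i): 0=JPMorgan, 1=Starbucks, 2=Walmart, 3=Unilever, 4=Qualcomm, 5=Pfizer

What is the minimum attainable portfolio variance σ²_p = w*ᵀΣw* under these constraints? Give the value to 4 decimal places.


0.0096

p=Σ⁻¹μ = [2.5036  4.0006  2.3671  2.0609  0.9377  4.5117]
q=Σ⁻¹𝟙 = [21.5600  22.1761  13.1456  15.2423  17.7956  25.1664]
a=μᵀp=2.557002  b=𝟙ᵀp=16.381579  c=𝟙ᵀq=115.085952  D=ac−b²=25.918940
λ₁=(c·0.157−b)/D = (115.085952·0.157−16.381579)/25.918940 = 0.065084
λ₂=(a−b·0.157)/D = (2.557002−16.381579·0.157)/25.918940 = -0.000575
w* = 0.065084·p + -0.000575·q:
  w_0 = 0.065084·2.5036 + -0.000575·21.5600 = 0.1505  (JPMorgan)
  w_1 = 0.065084·4.0006 + -0.000575·22.1761 = 0.2476  (Starbucks)
  w_2 = 0.065084·2.3671 + -0.000575·13.1456 = 0.1465  (Walmart)
  w_3 = 0.065084·2.0609 + -0.000575·15.2423 = 0.1254  (Unilever)
  w_4 = 0.065084·0.9377 + -0.000575·17.7956 = 0.0508  (Qualcomm)
  w_5 = 0.065084·4.5117 + -0.000575·25.1664 = 0.2792  (Pfizer)
Σw_i=1.0000  μᵀw=0.1570
σ²=wᵀΣw=λ₁·μ_p+λ₂ = 0.065084·0.157 + -0.000575 = 0.009643 ≈ 0.0096


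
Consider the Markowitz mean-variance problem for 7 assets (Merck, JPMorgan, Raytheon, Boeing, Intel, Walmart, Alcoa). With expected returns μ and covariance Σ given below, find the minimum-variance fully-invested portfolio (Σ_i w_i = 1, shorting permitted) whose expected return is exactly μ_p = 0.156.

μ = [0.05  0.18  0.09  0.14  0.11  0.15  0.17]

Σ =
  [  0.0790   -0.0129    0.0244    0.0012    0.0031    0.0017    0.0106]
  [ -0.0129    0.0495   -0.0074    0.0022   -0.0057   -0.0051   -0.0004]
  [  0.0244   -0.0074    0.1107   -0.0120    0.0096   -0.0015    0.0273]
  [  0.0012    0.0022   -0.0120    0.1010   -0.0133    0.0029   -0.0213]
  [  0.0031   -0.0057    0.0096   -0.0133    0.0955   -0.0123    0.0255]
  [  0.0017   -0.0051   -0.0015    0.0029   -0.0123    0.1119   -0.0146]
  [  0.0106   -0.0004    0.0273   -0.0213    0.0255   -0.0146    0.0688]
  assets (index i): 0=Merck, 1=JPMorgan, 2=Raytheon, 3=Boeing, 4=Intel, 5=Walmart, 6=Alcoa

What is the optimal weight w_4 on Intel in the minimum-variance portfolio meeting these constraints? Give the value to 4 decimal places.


0.0743

p=Σ⁻¹μ = [0.6889  4.1359  0.3795  2.0282  1.1068  1.9676  2.8735]
q=Σ⁻¹𝟙 = [12.5725  26.3582  5.4117  13.7479  11.0431  12.6315  13.4475]
a=μᵀp=2.002391  b=𝟙ᵀp=13.180406  c=𝟙ᵀq=95.212436  D=ac−b²=16.929388
λ₁=(c·0.156−b)/D = (95.212436·0.156−13.180406)/16.929388 = 0.098807
λ₂=(a−b·0.156)/D = (2.002391−13.180406·0.156)/16.929388 = -0.003175
w* = 0.098807·p + -0.003175·q:
  w_0 = 0.098807·0.6889 + -0.003175·12.5725 = 0.0281  (Merck)
  w_1 = 0.098807·4.1359 + -0.003175·26.3582 = 0.3250  (JPMorgan)
  w_2 = 0.098807·0.3795 + -0.003175·5.4117 = 0.0203  (Raytheon)
  w_3 = 0.098807·2.0282 + -0.003175·13.7479 = 0.1567  (Boeing)
  w_4 = 0.098807·1.1068 + -0.003175·11.0431 = 0.0743  (Intel)
  w_5 = 0.098807·1.9676 + -0.003175·12.6315 = 0.1543  (Walmart)
  w_6 = 0.098807·2.8735 + -0.003175·13.4475 = 0.2412  (Alcoa)
Σw_i=1.0000  μᵀw=0.1560
σ²=wᵀΣw=λ₁·μ_p+λ₂ = 0.098807·0.156 + -0.003175 = 0.012239 ≈ 0.0122


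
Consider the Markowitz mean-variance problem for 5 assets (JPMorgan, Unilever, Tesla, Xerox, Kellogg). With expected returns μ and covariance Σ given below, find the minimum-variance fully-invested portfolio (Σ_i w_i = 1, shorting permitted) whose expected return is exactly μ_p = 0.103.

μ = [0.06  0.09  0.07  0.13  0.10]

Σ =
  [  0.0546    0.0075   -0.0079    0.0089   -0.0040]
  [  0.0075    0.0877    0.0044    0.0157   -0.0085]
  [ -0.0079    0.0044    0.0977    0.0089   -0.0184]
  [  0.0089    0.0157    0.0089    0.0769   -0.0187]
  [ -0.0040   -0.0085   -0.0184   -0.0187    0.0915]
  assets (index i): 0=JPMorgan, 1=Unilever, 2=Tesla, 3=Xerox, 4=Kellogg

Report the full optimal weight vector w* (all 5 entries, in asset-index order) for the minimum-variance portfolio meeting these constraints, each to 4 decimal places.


0.0810  0.1212  0.1204  0.3688  0.3086

g=Σ⁻¹μ = [0.9745  0.7539  0.9321  1.7412  1.7488]
h=Σ⁻¹𝟙 = [18.4511  8.7429  13.5900  11.8136  17.6950]
a=μᵀg=0.592804  b=𝟙ᵀg=6.150491  c=𝟙ᵀh=70.292532  D=ac−b²=3.841151
λ₁=(c·0.103−b)/D = (70.292532·0.103−6.150491)/3.841151 = 0.283675
λ₂=(a−b·0.103)/D = (0.592804−6.150491·0.103)/3.841151 = -0.010595
w* = 0.283675·g + -0.010595·h:
  w_0 = 0.283675·0.9745 + -0.010595·18.4511 = 0.0810  (JPMorgan)
  w_1 = 0.283675·0.7539 + -0.010595·8.7429 = 0.1212  (Unilever)
  w_2 = 0.283675·0.9321 + -0.010595·13.5900 = 0.1204  (Tesla)
  w_3 = 0.283675·1.7412 + -0.010595·11.8136 = 0.3688  (Xerox)
  w_4 = 0.283675·1.7488 + -0.010595·17.6950 = 0.3086  (Kellogg)
Σw_i=1.0000  μᵀw=0.1030
σ²=wᵀΣw=λ₁·μ_p+λ₂ = 0.283675·0.103 + -0.010595 = 0.018624 ≈ 0.0186


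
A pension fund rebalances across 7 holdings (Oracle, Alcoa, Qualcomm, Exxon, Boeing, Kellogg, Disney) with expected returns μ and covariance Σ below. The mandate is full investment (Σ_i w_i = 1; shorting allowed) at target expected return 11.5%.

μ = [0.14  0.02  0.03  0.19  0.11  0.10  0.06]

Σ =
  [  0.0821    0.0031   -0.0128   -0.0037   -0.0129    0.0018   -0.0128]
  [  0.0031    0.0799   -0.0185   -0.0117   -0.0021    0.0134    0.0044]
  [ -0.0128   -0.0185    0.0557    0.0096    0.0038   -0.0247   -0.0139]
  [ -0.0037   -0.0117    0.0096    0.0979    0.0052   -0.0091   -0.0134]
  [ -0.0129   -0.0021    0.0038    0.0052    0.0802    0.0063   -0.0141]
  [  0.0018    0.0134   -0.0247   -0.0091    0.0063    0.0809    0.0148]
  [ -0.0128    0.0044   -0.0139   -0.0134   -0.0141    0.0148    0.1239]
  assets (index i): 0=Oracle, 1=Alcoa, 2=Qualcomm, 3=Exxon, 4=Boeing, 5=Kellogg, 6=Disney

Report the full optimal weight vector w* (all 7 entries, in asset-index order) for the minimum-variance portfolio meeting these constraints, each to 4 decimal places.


0.2332  0.0310  0.1268  0.2166  0.1549  0.1370  0.1004

g=Σ⁻¹μ = [2.4626  0.6064  1.7907  2.1436  1.6424  1.5297  1.1541]
h=Σ⁻¹𝟙 = [22.2260  18.8139  37.7159  12.4880  15.1609  17.7665  14.8840]
a=μᵀg=1.220780  b=𝟙ᵀg=11.329497  c=𝟙ᵀh=139.055139  D=ac−b²=41.398230
λ₁=(c·0.115−b)/D = (139.055139·0.115−11.329497)/41.398230 = 0.112610
λ₂=(a−b·0.115)/D = (1.220780−11.329497·0.115)/41.398230 = -0.001983
w* = 0.112610·g + -0.001983·h:
  w_0 = 0.112610·2.4626 + -0.001983·22.2260 = 0.2332  (Oracle)
  w_1 = 0.112610·0.6064 + -0.001983·18.8139 = 0.0310  (Alcoa)
  w_2 = 0.112610·1.7907 + -0.001983·37.7159 = 0.1268  (Qualcomm)
  w_3 = 0.112610·2.1436 + -0.001983·12.4880 = 0.2166  (Exxon)
  w_4 = 0.112610·1.6424 + -0.001983·15.1609 = 0.1549  (Boeing)
  w_5 = 0.112610·1.5297 + -0.001983·17.7665 = 0.1370  (Kellogg)
  w_6 = 0.112610·1.1541 + -0.001983·14.8840 = 0.1004  (Disney)
Σw_i=1.0000  μᵀw=0.1150
σ²=wᵀΣw=λ₁·μ_p+λ₂ = 0.112610·0.115 + -0.001983 = 0.010967 ≈ 0.0110


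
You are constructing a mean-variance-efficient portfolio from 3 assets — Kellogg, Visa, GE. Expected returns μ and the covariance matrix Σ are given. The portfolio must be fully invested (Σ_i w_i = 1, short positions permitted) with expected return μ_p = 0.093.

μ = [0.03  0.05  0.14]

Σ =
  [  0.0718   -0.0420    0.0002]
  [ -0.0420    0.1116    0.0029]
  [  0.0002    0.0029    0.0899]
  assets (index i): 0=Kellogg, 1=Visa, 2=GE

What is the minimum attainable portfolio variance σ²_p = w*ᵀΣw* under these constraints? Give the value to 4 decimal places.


0.0315

u=Σ⁻¹μ = [0.8365  0.7230  1.5321]
v=Σ⁻¹𝟙 = [24.3384  17.8475  10.4936]
a=μᵀu=0.275741  b=𝟙ᵀu=3.091630  c=𝟙ᵀv=52.679485  D=ac−b²=4.967696
λ₁=(c·0.093−b)/D = (52.679485·0.093−3.091630)/4.967696 = 0.363863
λ₂=(a−b·0.093)/D = (0.275741−3.091630·0.093)/4.967696 = -0.002372
w* = 0.363863·u + -0.002372·v:
  w_0 = 0.363863·0.8365 + -0.002372·24.3384 = 0.2467  (Kellogg)
  w_1 = 0.363863·0.7230 + -0.002372·17.8475 = 0.2208  (Visa)
  w_2 = 0.363863·1.5321 + -0.002372·10.4936 = 0.5326  (GE)
Σw_i=1.0000  μᵀw=0.0930
σ²=wᵀΣw=λ₁·μ_p+λ₂ = 0.363863·0.093 + -0.002372 = 0.031468 ≈ 0.0315


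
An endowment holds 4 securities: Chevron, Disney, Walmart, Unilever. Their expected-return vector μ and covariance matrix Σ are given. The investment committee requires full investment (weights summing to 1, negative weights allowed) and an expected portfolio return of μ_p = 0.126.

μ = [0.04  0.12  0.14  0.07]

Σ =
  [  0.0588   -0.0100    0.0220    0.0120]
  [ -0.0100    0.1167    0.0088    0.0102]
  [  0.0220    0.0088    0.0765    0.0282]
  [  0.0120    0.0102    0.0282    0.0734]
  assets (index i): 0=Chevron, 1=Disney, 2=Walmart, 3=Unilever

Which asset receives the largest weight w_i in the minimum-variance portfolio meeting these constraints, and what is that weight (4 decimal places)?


Walmart (0.5887)

g=Σ⁻¹μ = [0.1988  0.9088  1.6023  0.1793]
h=Σ⁻¹𝟙 = [15.0750  8.7943  4.7320  8.1193]
a=μᵀg=0.353877  b=𝟙ᵀg=2.889140  c=𝟙ᵀh=36.720515  D=ac−b²=4.647404
λ₁=(c·0.126−b)/D = (36.720515·0.126−2.889140)/4.647404 = 0.373896
λ₂=(a−b·0.126)/D = (0.353877−2.889140·0.126)/4.647404 = -0.002185
w* = 0.373896·g + -0.002185·h:
  w_0 = 0.373896·0.1988 + -0.002185·15.0750 = 0.0414  (Chevron)
  w_1 = 0.373896·0.9088 + -0.002185·8.7943 = 0.3206  (Disney)
  w_2 = 0.373896·1.6023 + -0.002185·4.7320 = 0.5887  (Walmart)
  w_3 = 0.373896·0.1793 + -0.002185·8.1193 = 0.0493  (Unilever)
Σw_i=1.0000  μᵀw=0.1260
σ²=wᵀΣw=λ₁·μ_p+λ₂ = 0.373896·0.126 + -0.002185 = 0.044926 ≈ 0.0449


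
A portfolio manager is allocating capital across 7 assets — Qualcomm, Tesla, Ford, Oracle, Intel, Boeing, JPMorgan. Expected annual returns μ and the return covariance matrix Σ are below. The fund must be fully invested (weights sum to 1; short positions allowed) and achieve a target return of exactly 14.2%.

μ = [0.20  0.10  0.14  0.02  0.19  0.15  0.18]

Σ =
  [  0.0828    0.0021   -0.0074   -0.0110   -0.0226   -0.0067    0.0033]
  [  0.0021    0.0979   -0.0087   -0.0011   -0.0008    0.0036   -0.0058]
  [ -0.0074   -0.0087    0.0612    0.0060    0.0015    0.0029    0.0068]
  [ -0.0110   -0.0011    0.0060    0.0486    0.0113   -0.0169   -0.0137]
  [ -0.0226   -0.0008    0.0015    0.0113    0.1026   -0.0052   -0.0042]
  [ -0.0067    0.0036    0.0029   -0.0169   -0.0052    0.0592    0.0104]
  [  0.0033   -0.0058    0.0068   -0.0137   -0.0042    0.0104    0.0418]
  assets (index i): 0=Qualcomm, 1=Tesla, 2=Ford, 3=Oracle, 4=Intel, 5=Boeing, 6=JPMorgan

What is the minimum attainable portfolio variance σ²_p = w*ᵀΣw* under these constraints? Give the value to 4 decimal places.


0.0070

x=Σ⁻¹μ = [3.7222  1.3107  1.9792  2.6692  2.6870  3.0273  4.2639]
y=Σ⁻¹𝟙 = [22.3092  12.1895  12.2239  38.4237  12.8203  24.9839  29.5305]
a=μᵀx=2.938109  b=𝟙ᵀx=19.659538  c=𝟙ᵀy=152.481025  D=ac−b²=61.508445
λ₁=(c·0.142−b)/D = (152.481025·0.142−19.659538)/61.508445 = 0.032398
λ₂=(a−b·0.142)/D = (2.938109−19.659538·0.142)/61.508445 = 0.002381
w* = 0.032398·x + 0.002381·y:
  w_0 = 0.032398·3.7222 + 0.002381·22.3092 = 0.1737  (Qualcomm)
  w_1 = 0.032398·1.3107 + 0.002381·12.1895 = 0.0715  (Tesla)
  w_2 = 0.032398·1.9792 + 0.002381·12.2239 = 0.0932  (Ford)
  w_3 = 0.032398·2.6692 + 0.002381·38.4237 = 0.1780  (Oracle)
  w_4 = 0.032398·2.6870 + 0.002381·12.8203 = 0.1176  (Intel)
  w_5 = 0.032398·3.0273 + 0.002381·24.9839 = 0.1576  (Boeing)
  w_6 = 0.032398·4.2639 + 0.002381·29.5305 = 0.2085  (JPMorgan)
Σw_i=1.0000  μᵀw=0.1420
σ²=wᵀΣw=λ₁·μ_p+λ₂ = 0.032398·0.142 + 0.002381 = 0.006982 ≈ 0.0070


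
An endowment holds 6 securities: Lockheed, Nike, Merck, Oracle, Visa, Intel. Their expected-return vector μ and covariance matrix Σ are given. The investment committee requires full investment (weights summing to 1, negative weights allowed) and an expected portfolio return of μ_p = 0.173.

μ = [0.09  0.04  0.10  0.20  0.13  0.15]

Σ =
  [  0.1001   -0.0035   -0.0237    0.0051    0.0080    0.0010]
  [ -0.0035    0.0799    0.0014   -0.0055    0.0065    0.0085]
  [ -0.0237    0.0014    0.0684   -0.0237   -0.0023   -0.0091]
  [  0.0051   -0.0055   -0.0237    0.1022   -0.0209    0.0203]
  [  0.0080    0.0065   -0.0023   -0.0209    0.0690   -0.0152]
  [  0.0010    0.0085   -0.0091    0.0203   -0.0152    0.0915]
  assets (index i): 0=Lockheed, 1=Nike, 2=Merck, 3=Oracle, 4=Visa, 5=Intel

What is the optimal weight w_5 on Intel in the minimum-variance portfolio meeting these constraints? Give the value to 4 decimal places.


0.2113

x=Σ⁻¹μ = [1.2630  0.2584  3.2566  2.9432  3.1073  1.7886]
y=Σ⁻¹𝟙 = [14.2694  10.9202  27.8750  18.0020  20.8346  11.9980]
a=μᵀx=1.710551  b=𝟙ᵀx=12.617155  c=𝟙ᵀy=103.899194  D=ac−b²=18.532302
λ₁=(c·0.173−b)/D = (103.899194·0.173−12.617155)/18.532302 = 0.289085
λ₂=(a−b·0.173)/D = (1.710551−12.617155·0.173)/18.532302 = -0.025481
w* = 0.289085·x + -0.025481·y:
  w_0 = 0.289085·1.2630 + -0.025481·14.2694 = 0.0015  (Lockheed)
  w_1 = 0.289085·0.2584 + -0.025481·10.9202 = -0.2035  (Nike)
  w_2 = 0.289085·3.2566 + -0.025481·27.8750 = 0.2311  (Merck)
  w_3 = 0.289085·2.9432 + -0.025481·18.0020 = 0.3921  (Oracle)
  w_4 = 0.289085·3.1073 + -0.025481·20.8346 = 0.3674  (Visa)
  w_5 = 0.289085·1.7886 + -0.025481·11.9980 = 0.2113  (Intel)
Σw_i=1.0000  μᵀw=0.1730
σ²=wᵀΣw=λ₁·μ_p+λ₂ = 0.289085·0.173 + -0.025481 = 0.024531 ≈ 0.0245


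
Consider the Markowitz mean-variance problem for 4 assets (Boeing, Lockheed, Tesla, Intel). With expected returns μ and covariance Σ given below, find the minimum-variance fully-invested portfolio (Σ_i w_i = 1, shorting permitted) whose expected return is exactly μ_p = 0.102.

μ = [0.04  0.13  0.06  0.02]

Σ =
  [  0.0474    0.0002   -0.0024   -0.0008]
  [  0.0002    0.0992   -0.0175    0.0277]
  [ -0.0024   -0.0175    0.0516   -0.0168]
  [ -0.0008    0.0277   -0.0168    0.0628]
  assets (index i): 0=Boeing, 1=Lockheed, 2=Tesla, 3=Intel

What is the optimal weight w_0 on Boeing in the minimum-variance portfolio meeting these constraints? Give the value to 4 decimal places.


x=Σ⁻¹μ = [0.9290  1.5937  1.7802  0.1036]
y=Σ⁻¹𝟙 = [22.9263  9.7921  30.2775  19.9962]
a=μᵀx=0.353234  b=𝟙ᵀx=4.406601  c=𝟙ᵀy=82.992123  D=ac−b²=9.897523
λ₁=(c·0.102−b)/D = (82.992123·0.102−4.406601)/9.897523 = 0.410062
λ₂=(a−b·0.102)/D = (0.353234−4.406601·0.102)/9.897523 = -0.009724
w* = 0.410062·x + -0.009724·y:
  w_0 = 0.410062·0.9290 + -0.009724·22.9263 = 0.1580  (Boeing)
  w_1 = 0.410062·1.5937 + -0.009724·9.7921 = 0.5583  (Lockheed)
  w_2 = 0.410062·1.7802 + -0.009724·30.2775 = 0.4356  (Tesla)
  w_3 = 0.410062·0.1036 + -0.009724·19.9962 = -0.1520  (Intel)
Σw_i=1.0000  μᵀw=0.1020
σ²=wᵀΣw=λ₁·μ_p+λ₂ = 0.410062·0.102 + -0.009724 = 0.032103 ≈ 0.0321

0.1580


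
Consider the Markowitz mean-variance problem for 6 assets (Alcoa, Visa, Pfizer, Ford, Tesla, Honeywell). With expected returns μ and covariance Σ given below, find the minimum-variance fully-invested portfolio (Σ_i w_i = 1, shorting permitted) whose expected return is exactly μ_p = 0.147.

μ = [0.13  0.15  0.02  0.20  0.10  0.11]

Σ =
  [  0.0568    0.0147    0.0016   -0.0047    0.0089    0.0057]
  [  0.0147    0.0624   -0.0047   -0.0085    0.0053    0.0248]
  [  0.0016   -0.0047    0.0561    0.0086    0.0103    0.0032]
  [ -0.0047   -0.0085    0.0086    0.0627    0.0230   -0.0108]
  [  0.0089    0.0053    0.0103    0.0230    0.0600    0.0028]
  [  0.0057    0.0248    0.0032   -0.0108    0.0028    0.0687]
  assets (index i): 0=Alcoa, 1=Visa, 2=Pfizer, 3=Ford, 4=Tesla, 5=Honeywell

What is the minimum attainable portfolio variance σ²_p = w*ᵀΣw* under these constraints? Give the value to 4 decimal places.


u=Σ⁻¹μ = [2.0439  1.9376  -0.1628  4.0059  -0.3800  1.3849]
v=Σ⁻¹𝟙 = [13.9005  11.3760  14.3922  16.9698  4.1049  11.1261]
a=μᵀu=1.468629  b=𝟙ᵀu=8.829641  c=𝟙ᵀv=71.869592  D=ac−b²=27.587206
λ₁=(c·0.147−b)/D = (71.869592·0.147−8.829641)/27.587206 = 0.062898
λ₂=(a−b·0.147)/D = (1.468629−8.829641·0.147)/27.587206 = 0.006187
w* = 0.062898·u + 0.006187·v:
  w_0 = 0.062898·2.0439 + 0.006187·13.9005 = 0.2146  (Alcoa)
  w_1 = 0.062898·1.9376 + 0.006187·11.3760 = 0.1923  (Visa)
  w_2 = 0.062898·-0.1628 + 0.006187·14.3922 = 0.0788  (Pfizer)
  w_3 = 0.062898·4.0059 + 0.006187·16.9698 = 0.3570  (Ford)
  w_4 = 0.062898·-0.3800 + 0.006187·4.1049 = 0.0015  (Tesla)
  w_5 = 0.062898·1.3849 + 0.006187·11.1261 = 0.1559  (Honeywell)
Σw_i=1.0000  μᵀw=0.1470
σ²=wᵀΣw=λ₁·μ_p+λ₂ = 0.062898·0.147 + 0.006187 = 0.015433 ≈ 0.0154

0.0154


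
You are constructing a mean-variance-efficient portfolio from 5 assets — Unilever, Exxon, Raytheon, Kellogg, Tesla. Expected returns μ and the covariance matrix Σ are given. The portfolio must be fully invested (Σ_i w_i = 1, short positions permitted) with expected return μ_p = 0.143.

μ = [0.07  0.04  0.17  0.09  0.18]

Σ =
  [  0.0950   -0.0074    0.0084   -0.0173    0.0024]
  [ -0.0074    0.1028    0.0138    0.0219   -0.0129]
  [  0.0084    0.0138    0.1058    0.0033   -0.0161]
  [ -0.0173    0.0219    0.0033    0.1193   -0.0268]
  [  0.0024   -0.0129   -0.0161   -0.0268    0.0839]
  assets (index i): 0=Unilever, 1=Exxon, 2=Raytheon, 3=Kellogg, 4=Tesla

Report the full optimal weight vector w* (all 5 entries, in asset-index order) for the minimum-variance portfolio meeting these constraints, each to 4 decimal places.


0.1065  0.0368  0.2585  0.1950  0.4033

p=Σ⁻¹μ = [0.7731  0.2556  1.9224  1.4383  2.9909]
q=Σ⁻¹𝟙 = [12.1533  8.9971  9.7873  12.4476  18.8089]
a=μᵀp=1.058960  b=𝟙ᵀp=7.380343  c=𝟙ᵀq=62.194221  D=ac−b²=11.391706
λ₁=(c·0.143−b)/D = (62.194221·0.143−7.380343)/11.391706 = 0.132854
λ₂=(a−b·0.143)/D = (1.058960−7.380343·0.143)/11.391706 = 0.000313
w* = 0.132854·p + 0.000313·q:
  w_0 = 0.132854·0.7731 + 0.000313·12.1533 = 0.1065  (Unilever)
  w_1 = 0.132854·0.2556 + 0.000313·8.9971 = 0.0368  (Exxon)
  w_2 = 0.132854·1.9224 + 0.000313·9.7873 = 0.2585  (Raytheon)
  w_3 = 0.132854·1.4383 + 0.000313·12.4476 = 0.1950  (Kellogg)
  w_4 = 0.132854·2.9909 + 0.000313·18.8089 = 0.4033  (Tesla)
Σw_i=1.0000  μᵀw=0.1430
σ²=wᵀΣw=λ₁·μ_p+λ₂ = 0.132854·0.143 + 0.000313 = 0.019312 ≈ 0.0193


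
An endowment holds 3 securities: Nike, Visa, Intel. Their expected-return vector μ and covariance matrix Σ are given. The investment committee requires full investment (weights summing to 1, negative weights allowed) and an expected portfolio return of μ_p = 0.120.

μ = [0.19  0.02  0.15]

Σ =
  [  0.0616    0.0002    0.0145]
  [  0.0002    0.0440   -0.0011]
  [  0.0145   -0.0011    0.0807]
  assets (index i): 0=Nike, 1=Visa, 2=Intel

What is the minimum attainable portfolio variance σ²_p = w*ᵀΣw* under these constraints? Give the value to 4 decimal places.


p=Σ⁻¹μ = [2.7606  0.4762  1.3692]
q=Σ⁻¹𝟙 = [13.7505  22.9206  10.2333]
a=μᵀp=0.739415  b=𝟙ᵀp=4.606012  c=𝟙ᵀq=46.904465  D=ac−b²=13.466518
λ₁=(c·0.120−b)/D = (46.904465·0.120−4.606012)/13.466518 = 0.075931
λ₂=(a−b·0.120)/D = (0.739415−4.606012·0.120)/13.466518 = 0.013864
w* = 0.075931·p + 0.013864·q:
  w_0 = 0.075931·2.7606 + 0.013864·13.7505 = 0.4002  (Nike)
  w_1 = 0.075931·0.4762 + 0.013864·22.9206 = 0.3539  (Visa)
  w_2 = 0.075931·1.3692 + 0.013864·10.2333 = 0.2458  (Intel)
Σw_i=1.0000  μᵀw=0.1200
σ²=wᵀΣw=λ₁·μ_p+λ₂ = 0.075931·0.120 + 0.013864 = 0.022975 ≈ 0.0230

0.0230


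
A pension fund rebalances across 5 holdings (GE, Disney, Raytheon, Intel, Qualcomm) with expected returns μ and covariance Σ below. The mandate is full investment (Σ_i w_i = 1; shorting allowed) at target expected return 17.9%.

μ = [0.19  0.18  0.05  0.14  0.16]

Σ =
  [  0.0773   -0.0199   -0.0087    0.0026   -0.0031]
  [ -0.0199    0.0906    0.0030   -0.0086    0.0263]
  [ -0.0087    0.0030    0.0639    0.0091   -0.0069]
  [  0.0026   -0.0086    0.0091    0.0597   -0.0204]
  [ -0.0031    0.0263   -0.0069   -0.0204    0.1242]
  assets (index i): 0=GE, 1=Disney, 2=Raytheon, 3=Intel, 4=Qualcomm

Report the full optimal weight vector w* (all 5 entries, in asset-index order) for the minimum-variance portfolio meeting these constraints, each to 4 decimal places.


p=Σ⁻¹μ = [3.1604  2.5368  0.8255  2.9096  1.3537]
q=Σ⁻¹𝟙 = [17.9324  13.4436  15.8237  18.7800  9.6161]
a=μᵀp=1.722305  b=𝟙ᵀp=10.785956  c=𝟙ᵀq=75.595742  D=ac−b²=13.862108
λ₁=(c·0.179−b)/D = (75.595742·0.179−10.785956)/13.862108 = 0.198071
λ₂=(a−b·0.179)/D = (1.722305−10.785956·0.179)/13.862108 = -0.015032
w* = 0.198071·p + -0.015032·q:
  w_0 = 0.198071·3.1604 + -0.015032·17.9324 = 0.3564  (GE)
  w_1 = 0.198071·2.5368 + -0.015032·13.4436 = 0.3004  (Disney)
  w_2 = 0.198071·0.8255 + -0.015032·15.8237 = -0.0744  (Raytheon)
  w_3 = 0.198071·2.9096 + -0.015032·18.7800 = 0.2940  (Intel)
  w_4 = 0.198071·1.3537 + -0.015032·9.6161 = 0.1236  (Qualcomm)
Σw_i=1.0000  μᵀw=0.1790
σ²=wᵀΣw=λ₁·μ_p+λ₂ = 0.198071·0.179 + -0.015032 = 0.020422 ≈ 0.0204

0.3564  0.3004  -0.0744  0.2940  0.1236


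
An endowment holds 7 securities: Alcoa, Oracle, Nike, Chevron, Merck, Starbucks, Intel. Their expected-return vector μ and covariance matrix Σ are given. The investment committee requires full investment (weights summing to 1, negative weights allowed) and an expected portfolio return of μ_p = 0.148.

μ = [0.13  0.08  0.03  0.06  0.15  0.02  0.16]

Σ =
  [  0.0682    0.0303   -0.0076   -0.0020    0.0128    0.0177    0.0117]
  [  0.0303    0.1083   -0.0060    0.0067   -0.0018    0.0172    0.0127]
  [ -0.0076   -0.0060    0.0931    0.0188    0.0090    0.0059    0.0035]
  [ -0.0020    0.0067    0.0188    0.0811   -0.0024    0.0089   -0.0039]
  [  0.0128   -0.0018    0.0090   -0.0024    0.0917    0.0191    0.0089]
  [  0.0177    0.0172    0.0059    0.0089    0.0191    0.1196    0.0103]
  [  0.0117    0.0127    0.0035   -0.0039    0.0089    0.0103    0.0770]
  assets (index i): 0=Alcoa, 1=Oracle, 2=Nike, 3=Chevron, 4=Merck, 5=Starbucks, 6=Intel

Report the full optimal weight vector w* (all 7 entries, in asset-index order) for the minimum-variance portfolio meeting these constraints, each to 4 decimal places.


0.2862  0.0250  -0.0066  0.1704  0.2851  -0.1258  0.3657

p=Σ⁻¹μ = [1.4309  0.1834  0.0964  0.9214  1.3896  -0.5196  1.7814]
q=Σ⁻¹𝟙 = [9.9651  4.7905  8.4537  10.5772  7.5079  2.9703  9.5691]
a=μᵀp=0.741942  b=𝟙ᵀp=5.283580  c=𝟙ᵀq=53.833671  D=ac−b²=12.025234
λ₁=(c·0.148−b)/D = (53.833671·0.148−5.283580)/12.025234 = 0.223181
λ₂=(a−b·0.148)/D = (0.741942−5.283580·0.148)/12.025234 = -0.003329
w* = 0.223181·p + -0.003329·q:
  w_0 = 0.223181·1.4309 + -0.003329·9.9651 = 0.2862  (Alcoa)
  w_1 = 0.223181·0.1834 + -0.003329·4.7905 = 0.0250  (Oracle)
  w_2 = 0.223181·0.0964 + -0.003329·8.4537 = -0.0066  (Nike)
  w_3 = 0.223181·0.9214 + -0.003329·10.5772 = 0.1704  (Chevron)
  w_4 = 0.223181·1.3896 + -0.003329·7.5079 = 0.2851  (Merck)
  w_5 = 0.223181·-0.5196 + -0.003329·2.9703 = -0.1258  (Starbucks)
  w_6 = 0.223181·1.7814 + -0.003329·9.5691 = 0.3657  (Intel)
Σw_i=1.0000  μᵀw=0.1480
σ²=wᵀΣw=λ₁·μ_p+λ₂ = 0.223181·0.148 + -0.003329 = 0.029702 ≈ 0.0297


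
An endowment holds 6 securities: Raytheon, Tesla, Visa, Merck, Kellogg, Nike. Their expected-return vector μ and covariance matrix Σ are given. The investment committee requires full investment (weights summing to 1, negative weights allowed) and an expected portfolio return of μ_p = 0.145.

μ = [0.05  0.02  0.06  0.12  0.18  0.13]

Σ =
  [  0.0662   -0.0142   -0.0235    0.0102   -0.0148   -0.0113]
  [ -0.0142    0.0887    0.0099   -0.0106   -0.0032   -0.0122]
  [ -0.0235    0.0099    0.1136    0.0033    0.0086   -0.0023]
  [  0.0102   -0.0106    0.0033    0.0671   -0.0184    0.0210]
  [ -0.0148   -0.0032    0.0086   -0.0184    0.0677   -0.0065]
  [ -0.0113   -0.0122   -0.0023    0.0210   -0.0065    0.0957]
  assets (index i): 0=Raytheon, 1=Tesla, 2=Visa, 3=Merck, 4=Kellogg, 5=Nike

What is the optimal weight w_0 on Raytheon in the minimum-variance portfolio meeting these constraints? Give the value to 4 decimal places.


0.0809

u=Σ⁻¹μ = [1.9410  1.0892  0.5122  2.2134  3.8163  1.5123]
v=Σ⁻¹𝟙 = [29.2948  19.6124  11.0114  15.5249  26.3686  15.0575]
a=μᵀu=1.298711  b=𝟙ᵀu=11.084489  c=𝟙ᵀv=116.869608  D=ac−b²=28.913955
λ₁=(c·0.145−b)/D = (116.869608·0.145−11.084489)/28.913955 = 0.202726
λ₂=(a−b·0.145)/D = (1.298711−11.084489·0.145)/28.913955 = -0.010671
w* = 0.202726·u + -0.010671·v:
  w_0 = 0.202726·1.9410 + -0.010671·29.2948 = 0.0809  (Raytheon)
  w_1 = 0.202726·1.0892 + -0.010671·19.6124 = 0.0115  (Tesla)
  w_2 = 0.202726·0.5122 + -0.010671·11.0114 = -0.0137  (Visa)
  w_3 = 0.202726·2.2134 + -0.010671·15.5249 = 0.2830  (Merck)
  w_4 = 0.202726·3.8163 + -0.010671·26.3686 = 0.4923  (Kellogg)
  w_5 = 0.202726·1.5123 + -0.010671·15.0575 = 0.1459  (Nike)
Σw_i=1.0000  μᵀw=0.1450
σ²=wᵀΣw=λ₁·μ_p+λ₂ = 0.202726·0.145 + -0.010671 = 0.018724 ≈ 0.0187


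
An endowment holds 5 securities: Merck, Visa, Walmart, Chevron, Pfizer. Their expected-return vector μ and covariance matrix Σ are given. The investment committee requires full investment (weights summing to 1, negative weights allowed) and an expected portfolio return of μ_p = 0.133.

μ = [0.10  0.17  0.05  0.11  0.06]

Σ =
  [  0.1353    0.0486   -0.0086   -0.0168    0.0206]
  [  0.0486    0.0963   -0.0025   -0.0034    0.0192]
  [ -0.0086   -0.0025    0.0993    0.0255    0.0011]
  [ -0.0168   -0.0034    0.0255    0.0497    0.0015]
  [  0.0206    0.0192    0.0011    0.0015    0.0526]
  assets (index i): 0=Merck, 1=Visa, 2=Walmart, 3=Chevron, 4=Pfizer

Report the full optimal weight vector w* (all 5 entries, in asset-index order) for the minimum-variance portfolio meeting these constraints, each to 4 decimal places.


0.0840  0.3778  -0.0399  0.5535  0.0245

x=Σ⁻¹μ = [0.4304  1.5685  -0.0623  2.4881  0.3299]
y=Σ⁻¹𝟙 = [6.0832  5.3458  5.6394  19.2264  14.0115]
a=μᵀx=0.600065  b=𝟙ᵀx=4.754675  c=𝟙ᵀy=50.306318  D=ac−b²=7.580105
λ₁=(c·0.133−b)/D = (50.306318·0.133−4.754675)/7.580105 = 0.255414
λ₂=(a−b·0.133)/D = (0.600065−4.754675·0.133)/7.580105 = -0.004262
w* = 0.255414·x + -0.004262·y:
  w_0 = 0.255414·0.4304 + -0.004262·6.0832 = 0.0840  (Merck)
  w_1 = 0.255414·1.5685 + -0.004262·5.3458 = 0.3778  (Visa)
  w_2 = 0.255414·-0.0623 + -0.004262·5.6394 = -0.0399  (Walmart)
  w_3 = 0.255414·2.4881 + -0.004262·19.2264 = 0.5535  (Chevron)
  w_4 = 0.255414·0.3299 + -0.004262·14.0115 = 0.0245  (Pfizer)
Σw_i=1.0000  μᵀw=0.1330
σ²=wᵀΣw=λ₁·μ_p+λ₂ = 0.255414·0.133 + -0.004262 = 0.029708 ≈ 0.0297


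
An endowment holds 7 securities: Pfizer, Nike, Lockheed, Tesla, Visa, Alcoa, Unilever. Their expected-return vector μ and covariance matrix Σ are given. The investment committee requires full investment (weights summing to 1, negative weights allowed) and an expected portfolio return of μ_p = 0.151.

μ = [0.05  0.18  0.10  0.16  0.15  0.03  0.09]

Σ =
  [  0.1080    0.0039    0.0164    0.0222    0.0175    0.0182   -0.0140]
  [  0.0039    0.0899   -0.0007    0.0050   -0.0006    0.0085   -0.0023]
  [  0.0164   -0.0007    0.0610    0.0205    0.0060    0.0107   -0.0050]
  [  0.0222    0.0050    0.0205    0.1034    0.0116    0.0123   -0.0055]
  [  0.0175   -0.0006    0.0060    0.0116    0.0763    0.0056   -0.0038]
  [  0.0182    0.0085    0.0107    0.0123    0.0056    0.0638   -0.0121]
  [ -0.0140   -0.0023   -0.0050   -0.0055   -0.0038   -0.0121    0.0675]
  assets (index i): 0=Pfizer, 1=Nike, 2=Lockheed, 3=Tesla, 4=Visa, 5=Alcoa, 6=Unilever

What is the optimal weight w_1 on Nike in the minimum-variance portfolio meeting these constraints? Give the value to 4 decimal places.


u=Σ⁻¹μ = [-0.1052  2.0138  1.2828  1.1071  1.8224  -0.0417  1.6605]
v=Σ⁻¹𝟙 = [4.9476  10.1373  12.1626  4.0585  10.5351  13.0237  20.3457]
a=μᵀu=1.084202  b=𝟙ᵀu=7.739797  c=𝟙ᵀv=75.210544  D=ac−b²=21.638982
λ₁=(c·0.151−b)/D = (75.210544·0.151−7.739797)/21.638982 = 0.167152
λ₂=(a−b·0.151)/D = (1.084202−7.739797·0.151)/21.638982 = -0.003905
w* = 0.167152·u + -0.003905·v:
  w_0 = 0.167152·-0.1052 + -0.003905·4.9476 = -0.0369  (Pfizer)
  w_1 = 0.167152·2.0138 + -0.003905·10.1373 = 0.2970  (Nike)
  w_2 = 0.167152·1.2828 + -0.003905·12.1626 = 0.1669  (Lockheed)
  w_3 = 0.167152·1.1071 + -0.003905·4.0585 = 0.1692  (Tesla)
  w_4 = 0.167152·1.8224 + -0.003905·10.5351 = 0.2635  (Visa)
  w_5 = 0.167152·-0.0417 + -0.003905·13.0237 = -0.0578  (Alcoa)
  w_6 = 0.167152·1.6605 + -0.003905·20.3457 = 0.1981  (Unilever)
Σw_i=1.0000  μᵀw=0.1510
σ²=wᵀΣw=λ₁·μ_p+λ₂ = 0.167152·0.151 + -0.003905 = 0.021335 ≈ 0.0213

0.2970


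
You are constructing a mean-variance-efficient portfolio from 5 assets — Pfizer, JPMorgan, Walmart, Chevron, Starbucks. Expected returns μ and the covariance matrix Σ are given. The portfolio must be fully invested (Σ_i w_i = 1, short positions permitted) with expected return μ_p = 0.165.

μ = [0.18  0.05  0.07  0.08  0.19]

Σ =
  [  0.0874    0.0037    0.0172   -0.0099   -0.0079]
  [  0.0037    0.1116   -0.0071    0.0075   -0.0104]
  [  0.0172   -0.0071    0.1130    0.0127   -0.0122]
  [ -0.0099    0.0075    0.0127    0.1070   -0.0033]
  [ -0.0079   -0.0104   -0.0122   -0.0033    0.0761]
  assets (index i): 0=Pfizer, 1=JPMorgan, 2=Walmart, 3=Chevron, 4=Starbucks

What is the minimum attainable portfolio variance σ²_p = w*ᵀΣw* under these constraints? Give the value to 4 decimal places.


0.0251

x=Σ⁻¹μ = [2.3048  0.6154  0.5188  0.9470  2.9443]
y=Σ⁻¹𝟙 = [11.9734  10.1158  8.5132  9.2749  17.5330]
a=μᵀx=1.117116  b=𝟙ᵀx=7.330190  c=𝟙ᵀy=57.410291  D=ac−b²=10.402251
λ₁=(c·0.165−b)/D = (57.410291·0.165−7.330190)/10.402251 = 0.205966
λ₂=(a−b·0.165)/D = (1.117116−7.330190·0.165)/10.402251 = -0.008879
w* = 0.205966·x + -0.008879·y:
  w_0 = 0.205966·2.3048 + -0.008879·11.9734 = 0.3684  (Pfizer)
  w_1 = 0.205966·0.6154 + -0.008879·10.1158 = 0.0369  (JPMorgan)
  w_2 = 0.205966·0.5188 + -0.008879·8.5132 = 0.0313  (Walmart)
  w_3 = 0.205966·0.9470 + -0.008879·9.2749 = 0.1127  (Chevron)
  w_4 = 0.205966·2.9443 + -0.008879·17.5330 = 0.4507  (Starbucks)
Σw_i=1.0000  μᵀw=0.1650
σ²=wᵀΣw=λ₁·μ_p+λ₂ = 0.205966·0.165 + -0.008879 = 0.025105 ≈ 0.0251


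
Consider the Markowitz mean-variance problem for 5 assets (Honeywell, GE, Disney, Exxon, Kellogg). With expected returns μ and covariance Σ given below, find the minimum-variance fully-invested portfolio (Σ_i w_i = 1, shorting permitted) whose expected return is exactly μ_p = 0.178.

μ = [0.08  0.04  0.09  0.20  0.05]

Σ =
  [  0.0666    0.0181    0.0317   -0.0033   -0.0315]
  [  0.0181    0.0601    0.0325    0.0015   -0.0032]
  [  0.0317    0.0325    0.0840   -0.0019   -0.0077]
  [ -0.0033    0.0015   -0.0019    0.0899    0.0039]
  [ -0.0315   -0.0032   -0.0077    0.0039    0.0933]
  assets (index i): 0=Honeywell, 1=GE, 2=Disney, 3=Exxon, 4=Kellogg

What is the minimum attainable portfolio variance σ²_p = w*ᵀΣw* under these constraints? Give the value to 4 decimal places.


0.0544

p=Σ⁻¹μ = [1.4903  -0.1754  0.7194  2.2542  0.9982]
q=Σ⁻¹𝟙 = [20.0355  10.0056  2.3304  10.9795  17.5591]
a=μᵀp=0.677704  b=𝟙ᵀp=5.286659  c=𝟙ᵀq=60.910154  D=ac−b²=13.330274
λ₁=(c·0.178−b)/D = (60.910154·0.178−5.286659)/13.330274 = 0.416747
λ₂=(a−b·0.178)/D = (0.677704−5.286659·0.178)/13.330274 = -0.019754
w* = 0.416747·p + -0.019754·q:
  w_0 = 0.416747·1.4903 + -0.019754·20.0355 = 0.2253  (Honeywell)
  w_1 = 0.416747·-0.1754 + -0.019754·10.0056 = -0.2707  (GE)
  w_2 = 0.416747·0.7194 + -0.019754·2.3304 = 0.2538  (Disney)
  w_3 = 0.416747·2.2542 + -0.019754·10.9795 = 0.7226  (Exxon)
  w_4 = 0.416747·0.9982 + -0.019754·17.5591 = 0.0691  (Kellogg)
Σw_i=1.0000  μᵀw=0.1780
σ²=wᵀΣw=λ₁·μ_p+λ₂ = 0.416747·0.178 + -0.019754 = 0.054427 ≈ 0.0544


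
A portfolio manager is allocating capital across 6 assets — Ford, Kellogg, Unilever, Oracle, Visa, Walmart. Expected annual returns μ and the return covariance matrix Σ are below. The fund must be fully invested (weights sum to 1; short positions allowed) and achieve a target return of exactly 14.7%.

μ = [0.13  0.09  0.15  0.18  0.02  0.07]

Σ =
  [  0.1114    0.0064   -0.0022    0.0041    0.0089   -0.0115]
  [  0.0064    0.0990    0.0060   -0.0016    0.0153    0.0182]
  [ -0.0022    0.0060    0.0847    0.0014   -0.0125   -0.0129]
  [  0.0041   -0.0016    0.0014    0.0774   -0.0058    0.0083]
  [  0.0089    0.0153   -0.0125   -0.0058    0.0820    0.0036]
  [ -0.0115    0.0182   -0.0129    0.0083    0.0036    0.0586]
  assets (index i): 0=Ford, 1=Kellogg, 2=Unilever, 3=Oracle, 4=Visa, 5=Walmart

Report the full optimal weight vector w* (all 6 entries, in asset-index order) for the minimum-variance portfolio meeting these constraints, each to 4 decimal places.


p=Σ⁻¹μ = [1.2180  0.4141  2.0185  2.1126  0.4291  1.4237]
q=Σ⁻¹𝟙 = [9.6648  3.1008  16.5102  11.0836  13.0226  19.2631]
a=μᵀp=0.986889  b=𝟙ᵀp=7.615948  c=𝟙ᵀq=72.645176  D=ac−b²=13.690074
λ₁=(c·0.147−b)/D = (72.645176·0.147−7.615948)/13.690074 = 0.223731
λ₂=(a−b·0.147)/D = (0.986889−7.615948·0.147)/13.690074 = -0.009690
w* = 0.223731·p + -0.009690·q:
  w_0 = 0.223731·1.2180 + -0.009690·9.6648 = 0.1788  (Ford)
  w_1 = 0.223731·0.4141 + -0.009690·3.1008 = 0.0626  (Kellogg)
  w_2 = 0.223731·2.0185 + -0.009690·16.5102 = 0.2916  (Unilever)
  w_3 = 0.223731·2.1126 + -0.009690·11.0836 = 0.3653  (Oracle)
  w_4 = 0.223731·0.4291 + -0.009690·13.0226 = -0.0302  (Visa)
  w_5 = 0.223731·1.4237 + -0.009690·19.2631 = 0.1319  (Walmart)
Σw_i=1.0000  μᵀw=0.1470
σ²=wᵀΣw=λ₁·μ_p+λ₂ = 0.223731·0.147 + -0.009690 = 0.023199 ≈ 0.0232

0.1788  0.0626  0.2916  0.3653  -0.0302  0.1319


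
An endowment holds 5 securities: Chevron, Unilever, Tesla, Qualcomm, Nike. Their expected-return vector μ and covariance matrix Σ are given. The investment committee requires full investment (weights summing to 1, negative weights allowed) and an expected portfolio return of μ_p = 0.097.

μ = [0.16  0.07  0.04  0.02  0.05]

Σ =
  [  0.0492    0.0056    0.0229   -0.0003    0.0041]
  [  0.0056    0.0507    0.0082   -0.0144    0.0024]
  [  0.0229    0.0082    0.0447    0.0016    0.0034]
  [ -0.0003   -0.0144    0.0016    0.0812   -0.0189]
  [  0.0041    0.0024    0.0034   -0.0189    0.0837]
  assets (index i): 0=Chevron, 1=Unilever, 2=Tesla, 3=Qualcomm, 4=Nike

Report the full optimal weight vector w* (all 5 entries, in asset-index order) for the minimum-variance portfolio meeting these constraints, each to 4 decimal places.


0.4260  0.2740  -0.0500  0.1947  0.1553

x=Σ⁻¹μ = [3.6562  1.3456  -1.2929  0.6592  0.5811]
y=Σ⁻¹𝟙 = [11.8669  21.5210  10.5319  19.3896  14.6995]
a=μᵀx=0.669714  b=𝟙ᵀx=4.949217  c=𝟙ᵀy=78.008847  D=ac−b²=27.748903
λ₁=(c·0.097−b)/D = (78.008847·0.097−4.949217)/27.748903 = 0.094333
λ₂=(a−b·0.097)/D = (0.669714−4.949217·0.097)/27.748903 = 0.006834
w* = 0.094333·x + 0.006834·y:
  w_0 = 0.094333·3.6562 + 0.006834·11.8669 = 0.4260  (Chevron)
  w_1 = 0.094333·1.3456 + 0.006834·21.5210 = 0.2740  (Unilever)
  w_2 = 0.094333·-1.2929 + 0.006834·10.5319 = -0.0500  (Tesla)
  w_3 = 0.094333·0.6592 + 0.006834·19.3896 = 0.1947  (Qualcomm)
  w_4 = 0.094333·0.5811 + 0.006834·14.6995 = 0.1553  (Nike)
Σw_i=1.0000  μᵀw=0.0970
σ²=wᵀΣw=λ₁·μ_p+λ₂ = 0.094333·0.097 + 0.006834 = 0.015984 ≈ 0.0160
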